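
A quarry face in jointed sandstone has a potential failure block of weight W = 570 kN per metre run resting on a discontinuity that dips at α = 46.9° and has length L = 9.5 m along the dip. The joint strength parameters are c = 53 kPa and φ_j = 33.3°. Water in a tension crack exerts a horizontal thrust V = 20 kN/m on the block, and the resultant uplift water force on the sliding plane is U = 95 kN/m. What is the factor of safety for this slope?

FS = 1.60

Resolving the block weight along and normal to the plane and applying the Mohr–Coulomb strength on the joint:
N' = W cosα − U − V sinα = 570·cos46.9° − 95 − 20·sin46.9° = 279.9 kN/m
Driving force T = W sinα + V cosα = 570·sin46.9° + 20·cos46.9° = 429.9 kN/m
Resisting force R = c·L + N'·tanφ_j = 53·9.5 + 279.9·tan33.3° = 503.5 + 183.8 = 687.3 kN/m
FS = R / T = 687.3 / 429.9 = 1.599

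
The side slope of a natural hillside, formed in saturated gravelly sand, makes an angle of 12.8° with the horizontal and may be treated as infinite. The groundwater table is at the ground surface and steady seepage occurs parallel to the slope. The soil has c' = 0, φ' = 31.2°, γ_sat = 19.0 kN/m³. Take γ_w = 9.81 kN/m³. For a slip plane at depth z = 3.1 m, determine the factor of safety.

FS = 1.29

With seepage parallel to the slope and the water table at the surface, the effective normal stress on the slip plane uses the buoyant unit weight γ' = γ_sat − γ_w while the driving shear stress uses γ_sat:
FS = [c' + γ' z cos²β tanφ'] / [γ_sat z sinβ cosβ]
(For c' = 0 this reduces to FS = (γ'/γ_sat)·tanφ'/tanβ.)
γ' = 19.0 − 9.81 = 9.19 kN/m³
Numerator = 0.0 + 9.19·3.1·cos²12.8°·tan31.2° = 0.0 + 9.19·3.1·0.9509·0.6056 = 16.407 kPa
Denominator = 19.0·3.1·sin12.8°·cos12.8° = 19.0·3.1·0.2215·0.9751 = 12.725 kPa
FS = 16.407 / 12.725 = 1.289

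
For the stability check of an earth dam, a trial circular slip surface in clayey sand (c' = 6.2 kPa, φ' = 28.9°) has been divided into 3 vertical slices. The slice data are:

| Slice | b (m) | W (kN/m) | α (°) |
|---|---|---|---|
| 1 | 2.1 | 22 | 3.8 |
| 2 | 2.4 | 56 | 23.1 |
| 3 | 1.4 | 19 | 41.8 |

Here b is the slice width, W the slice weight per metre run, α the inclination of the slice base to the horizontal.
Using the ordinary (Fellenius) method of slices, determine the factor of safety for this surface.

Ordinary method of slices: FS = Σ[c'·Δl_i + (W_i cosα_i)·tanφ'] / Σ W_i sinα_i, with Δl_i = b_i / cosα_i.
Slice 1: Δl = 2.1/cos3.8° = 2.105 m; N'_1 = 22·cos3.8° = 22.0; c'Δl = 13.05; W sinα = 1.5
Slice 2: Δl = 2.4/cos23.1° = 2.609 m; N'_2 = 56·cos23.1° = 51.5; c'Δl = 16.18; W sinα = 22.0
Slice 3: Δl = 1.4/cos41.8° = 1.878 m; N'_3 = 19·cos41.8° = 14.2; c'Δl = 11.64; W sinα = 12.7
Σc'Δl = 40.9 kN/m; ΣN' = 87.6 kN/m; ΣW sinα = 36.1 kN/m
Resisting = 40.9 + 87.6·tan28.9° = 40.9 + 48.4 = 89.2 kN/m
FS = 89.2 / 36.1 = 2.473

FS = 2.47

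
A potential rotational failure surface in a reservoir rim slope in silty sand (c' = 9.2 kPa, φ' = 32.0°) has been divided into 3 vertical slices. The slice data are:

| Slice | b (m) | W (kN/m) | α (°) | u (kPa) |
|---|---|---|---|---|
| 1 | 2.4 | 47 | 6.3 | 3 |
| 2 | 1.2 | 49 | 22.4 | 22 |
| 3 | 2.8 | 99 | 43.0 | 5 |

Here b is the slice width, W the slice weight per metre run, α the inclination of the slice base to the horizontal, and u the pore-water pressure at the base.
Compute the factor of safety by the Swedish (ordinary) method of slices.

FS = 1.51

Ordinary method of slices: FS = Σ[c'·Δl_i + (W_i cosα_i − u_i·Δl_i)·tanφ'] / Σ W_i sinα_i, with Δl_i = b_i / cosα_i.
Slice 1: Δl = 2.4/cos6.3° = 2.415 m; N'_1 = 47·cos6.3° − 3·2.415 = 39.5; c'Δl = 22.21; W sinα = 5.2
Slice 2: Δl = 1.2/cos22.4° = 1.298 m; N'_2 = 49·cos22.4° − 22·1.298 = 16.7; c'Δl = 11.94; W sinα = 18.7
Slice 3: Δl = 2.8/cos43.0° = 3.829 m; N'_3 = 99·cos43.0° − 5·3.829 = 53.3; c'Δl = 35.22; W sinα = 67.5
Σc'Δl = 69.4 kN/m; ΣN' = 109.5 kN/m; ΣW sinα = 91.3 kN/m
Resisting = 69.4 + 109.5·tan32.0° = 69.4 + 68.4 = 137.8 kN/m
FS = 137.8 / 91.3 = 1.508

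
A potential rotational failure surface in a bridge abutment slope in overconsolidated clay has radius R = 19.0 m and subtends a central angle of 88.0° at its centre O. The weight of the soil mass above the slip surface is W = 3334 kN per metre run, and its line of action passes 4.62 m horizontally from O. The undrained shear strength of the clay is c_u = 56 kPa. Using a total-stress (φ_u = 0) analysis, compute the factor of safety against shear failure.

Taking moments about the centre O, the resisting moment is provided by the undrained shear strength acting along the arc:
Arc length L_a = R·θ = 19.0·(88.0°·π/180) = 19.0·1.5359 = 29.18 m
M_R = c_u·L_a·R = 56·29.18·19.0 = 31049.5 kN·m/m
M_D = W·d = 3334·4.62 = 15403.1 kN·m/m
FS = M_R / M_D = 31049.5 / 15403.1 = 2.016

FS = 2.02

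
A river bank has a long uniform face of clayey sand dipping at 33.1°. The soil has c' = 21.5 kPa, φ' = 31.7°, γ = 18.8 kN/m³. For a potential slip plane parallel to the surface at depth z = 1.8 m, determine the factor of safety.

FS = 2.34

For an infinite slope with a slip plane parallel to the surface (no pore pressure): FS = [c' + γz cos²β tanφ'] / [γz sinβ cosβ].
γz = 18.8·1.8 = 33.84 kN/m²
Numerator = 21.5 + 33.84·cos²33.1°·tan31.7° = 21.5 + 33.84·0.7018·0.6176 = 36.167 kPa
Denominator = 33.84·sin33.1°·cos33.1° = 33.84·0.5461·0.8377 = 15.481 kPa
FS = 36.167 / 15.481 = 2.336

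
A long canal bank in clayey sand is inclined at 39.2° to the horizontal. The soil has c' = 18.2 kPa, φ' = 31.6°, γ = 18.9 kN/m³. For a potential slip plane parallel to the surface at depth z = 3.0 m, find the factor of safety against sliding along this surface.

FS = 1.41

For an infinite slope with a slip plane parallel to the surface (no pore pressure): FS = [c' + γz cos²β tanφ'] / [γz sinβ cosβ].
γz = 18.9·3.0 = 56.70 kN/m²
Numerator = 18.2 + 56.70·cos²39.2°·tan31.6° = 18.2 + 56.70·0.6005·0.6152 = 39.148 kPa
Denominator = 56.70·sin39.2°·cos39.2° = 56.70·0.6320·0.7749 = 27.771 kPa
FS = 39.148 / 27.771 = 1.410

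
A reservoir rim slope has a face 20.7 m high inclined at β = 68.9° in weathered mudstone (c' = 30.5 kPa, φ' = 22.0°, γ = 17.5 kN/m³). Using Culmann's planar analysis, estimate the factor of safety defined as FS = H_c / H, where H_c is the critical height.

H_c = (4c'/γ) · sinβ cosφ' / [1 − cos(β − φ')]
    = (4·30.5/17.5) · sin68.9°·cos22.0° / [1 − cos46.9°]
    = 6.971 · 0.8650 / 0.3167 = 19.04 m
FS = H_c / H = 19.04 / 20.7 = 0.920

FS = 0.92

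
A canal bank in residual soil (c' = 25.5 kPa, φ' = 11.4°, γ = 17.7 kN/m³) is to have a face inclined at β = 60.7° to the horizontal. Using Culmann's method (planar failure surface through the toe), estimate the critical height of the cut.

H_c = 14.16 m

Culmann's analysis gives the critical failure plane at α_cr = (β + φ')/2 = (60.7 + 11.4)/2 = 36.1°, and the critical height
H_c = (4c'/γ) · sinβ cosφ' / [1 − cos(β − φ')]
    = (4·25.5/17.7) · sin60.7°·cos11.4° / [1 − cos(49.3°)]
    = 5.763 · 0.8721·0.9803 / [1 − 0.6521]
    = 5.763 · 0.8549 / 0.3479
    = 14.16 m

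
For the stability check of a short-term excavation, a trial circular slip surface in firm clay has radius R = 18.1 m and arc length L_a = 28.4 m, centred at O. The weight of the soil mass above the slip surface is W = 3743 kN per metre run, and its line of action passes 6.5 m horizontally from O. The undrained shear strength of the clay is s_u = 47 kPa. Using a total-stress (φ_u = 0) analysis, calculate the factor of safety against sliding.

Taking moments about the centre O, the resisting moment is provided by the undrained shear strength acting along the arc:
M_R = s_u·L_a·R = 47·28.40·18.1 = 24159.9 kN·m/m
M_D = W·d = 3743·6.5 = 24329.5 kN·m/m
FS = M_R / M_D = 24159.9 / 24329.5 = 0.993

FS = 0.99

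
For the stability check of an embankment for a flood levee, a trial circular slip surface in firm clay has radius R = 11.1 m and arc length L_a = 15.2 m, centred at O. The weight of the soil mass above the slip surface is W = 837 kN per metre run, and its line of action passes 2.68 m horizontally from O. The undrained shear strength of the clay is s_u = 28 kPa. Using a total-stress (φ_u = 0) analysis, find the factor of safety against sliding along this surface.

Taking moments about the centre O, the resisting moment is provided by the undrained shear strength acting along the arc:
M_R = s_u·L_a·R = 28·15.20·11.1 = 4724.2 kN·m/m
M_D = W·d = 837·2.68 = 2243.2 kN·m/m
FS = M_R / M_D = 4724.2 / 2243.2 = 2.106

FS = 2.11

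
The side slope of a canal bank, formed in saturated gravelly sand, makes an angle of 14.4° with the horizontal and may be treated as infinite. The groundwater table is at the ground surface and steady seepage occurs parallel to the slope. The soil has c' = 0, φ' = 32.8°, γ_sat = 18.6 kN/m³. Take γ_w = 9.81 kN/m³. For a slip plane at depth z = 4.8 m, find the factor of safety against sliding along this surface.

FS = 1.19

With seepage parallel to the slope and the water table at the surface, the effective normal stress on the slip plane uses the buoyant unit weight γ' = γ_sat − γ_w while the driving shear stress uses γ_sat:
FS = [c' + γ' z cos²β tanφ'] / [γ_sat z sinβ cosβ]
(For c' = 0 this reduces to FS = (γ'/γ_sat)·tanφ'/tanβ.)
γ' = 18.6 − 9.81 = 8.79 kN/m³
Numerator = 0.0 + 8.79·4.8·cos²14.4°·tan32.8° = 0.0 + 8.79·4.8·0.9382·0.6445 = 25.509 kPa
Denominator = 18.6·4.8·sin14.4°·cos14.4° = 18.6·4.8·0.2487·0.9686 = 21.505 kPa
FS = 25.509 / 21.505 = 1.186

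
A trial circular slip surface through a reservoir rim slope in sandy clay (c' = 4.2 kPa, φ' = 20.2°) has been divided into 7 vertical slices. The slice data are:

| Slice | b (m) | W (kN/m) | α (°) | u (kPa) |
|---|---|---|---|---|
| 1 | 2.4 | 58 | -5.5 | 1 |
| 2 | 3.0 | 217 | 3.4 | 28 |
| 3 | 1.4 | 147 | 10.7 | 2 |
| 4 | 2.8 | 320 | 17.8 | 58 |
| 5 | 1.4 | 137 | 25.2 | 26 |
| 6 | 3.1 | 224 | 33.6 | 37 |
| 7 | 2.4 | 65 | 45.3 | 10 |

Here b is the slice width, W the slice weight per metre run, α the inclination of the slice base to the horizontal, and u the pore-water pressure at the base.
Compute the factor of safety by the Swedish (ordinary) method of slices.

FS = 0.83

Ordinary method of slices: FS = Σ[c'·Δl_i + (W_i cosα_i − u_i·Δl_i)·tanφ'] / Σ W_i sinα_i, with Δl_i = b_i / cosα_i.
Slice 1: Δl = 2.4/cos(-5.5°) = 2.411 m; N'_1 = 58·cos(-5.5°) − 1·2.411 = 55.3; c'Δl = 10.13; W sinα = -5.6
Slice 2: Δl = 3.0/cos3.4° = 3.005 m; N'_2 = 217·cos3.4° − 28·3.005 = 132.5; c'Δl = 12.62; W sinα = 12.9
Slice 3: Δl = 1.4/cos10.7° = 1.425 m; N'_3 = 147·cos10.7° − 2·1.425 = 141.6; c'Δl = 5.98; W sinα = 27.3
Slice 4: Δl = 2.8/cos17.8° = 2.941 m; N'_4 = 320·cos17.8° − 58·2.941 = 134.1; c'Δl = 12.35; W sinα = 97.8
Slice 5: Δl = 1.4/cos25.2° = 1.547 m; N'_5 = 137·cos25.2° − 26·1.547 = 83.7; c'Δl = 6.50; W sinα = 58.3
Slice 6: Δl = 3.1/cos33.6° = 3.722 m; N'_6 = 224·cos33.6° − 37·3.722 = 48.9; c'Δl = 15.63; W sinα = 124.0
Slice 7: Δl = 2.4/cos45.3° = 3.412 m; N'_7 = 65·cos45.3° − 10·3.412 = 11.6; c'Δl = 14.33; W sinα = 46.2
Σc'Δl = 77.5 kN/m; ΣN' = 607.7 kN/m; ΣW sinα = 360.9 kN/m
Resisting = 77.5 + 607.7·tan20.2° = 77.5 + 223.6 = 301.1 kN/m
FS = 301.1 / 360.9 = 0.834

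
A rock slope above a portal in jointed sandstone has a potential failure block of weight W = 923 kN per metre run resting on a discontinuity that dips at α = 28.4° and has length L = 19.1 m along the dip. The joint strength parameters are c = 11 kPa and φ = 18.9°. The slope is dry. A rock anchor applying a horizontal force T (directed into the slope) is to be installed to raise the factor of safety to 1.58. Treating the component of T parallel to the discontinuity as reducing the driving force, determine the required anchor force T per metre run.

T = 132 kN/m

Resolving forces along and normal to the sliding plane, with the horizontal anchor force T adding T·sinα to the effective normal force and T·cosα acting up the plane against the driving force:
FS = [cL + (W cosα + T sinα) tanφ] / [W sinα − T cosα]
Without the anchor: N' = 811.9 kN/m, driving T_d = 439.0 kN/m, resisting R = 11·19.1 + 811.9·tan18.9° = 488.1 kN/m, FS = 1.11.
Setting FS = 1.58 and solving for T:
1.58·(439.0 − T cos28.4°) = 488.1 + T sin28.4°·tan18.9°
T·(sin28.4°·tan18.9° + 1.58·cos28.4°) = 1.58·439.0 − 488.1
T·(0.4756·0.3424 + 1.58·0.8796) = 693.6 − 488.1 = 205.5
T·1.5527 = 205.5
T = 132.4 kN/m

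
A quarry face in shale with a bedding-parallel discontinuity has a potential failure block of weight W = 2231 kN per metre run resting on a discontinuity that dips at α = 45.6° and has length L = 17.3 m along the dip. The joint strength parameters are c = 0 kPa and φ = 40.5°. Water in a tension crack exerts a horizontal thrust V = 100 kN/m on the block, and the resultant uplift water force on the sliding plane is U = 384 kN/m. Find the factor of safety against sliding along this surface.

FS = 0.57

Resolving the block weight along and normal to the plane and applying the Mohr–Coulomb strength on the joint:
N' = W cosα − U − V sinα = 2231·cos45.6° − 384 − 100·sin45.6° = 1105.5 kN/m
Driving force T = W sinα + V cosα = 2231·sin45.6° + 100·cos45.6° = 1664.0 kN/m
Resisting force R = c·L + N'·tanφ = 0·17.3 + 1105.5·tan40.5° = 0.0 + 944.2 = 944.2 kN/m
FS = R / T = 944.2 / 1664.0 = 0.567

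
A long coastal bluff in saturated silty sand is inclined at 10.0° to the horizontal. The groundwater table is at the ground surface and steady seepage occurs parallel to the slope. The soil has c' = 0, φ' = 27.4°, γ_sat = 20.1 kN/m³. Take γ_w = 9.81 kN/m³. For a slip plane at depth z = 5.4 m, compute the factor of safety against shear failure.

With seepage parallel to the slope and the water table at the surface, the effective normal stress on the slip plane uses the buoyant unit weight γ' = γ_sat − γ_w while the driving shear stress uses γ_sat:
FS = [c' + γ' z cos²β tanφ'] / [γ_sat z sinβ cosβ]
(For c' = 0 this reduces to FS = (γ'/γ_sat)·tanφ'/tanβ.)
γ' = 20.1 − 9.81 = 10.29 kN/m³
Numerator = 0.0 + 10.29·5.4·cos²10.0°·tan27.4° = 0.0 + 10.29·5.4·0.9698·0.5184 = 27.934 kPa
Denominator = 20.1·5.4·sin10.0°·cos10.0° = 20.1·5.4·0.1736·0.9848 = 18.561 kPa
FS = 27.934 / 18.561 = 1.505

FS = 1.50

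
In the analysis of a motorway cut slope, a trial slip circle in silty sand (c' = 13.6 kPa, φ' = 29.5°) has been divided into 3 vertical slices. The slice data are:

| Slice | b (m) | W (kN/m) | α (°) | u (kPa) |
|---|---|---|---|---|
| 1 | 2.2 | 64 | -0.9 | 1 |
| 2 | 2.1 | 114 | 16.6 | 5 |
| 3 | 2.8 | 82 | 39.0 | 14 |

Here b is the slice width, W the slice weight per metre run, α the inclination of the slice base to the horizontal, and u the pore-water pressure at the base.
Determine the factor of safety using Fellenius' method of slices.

FS = 2.49

Ordinary method of slices: FS = Σ[c'·Δl_i + (W_i cosα_i − u_i·Δl_i)·tanφ'] / Σ W_i sinα_i, with Δl_i = b_i / cosα_i.
Slice 1: Δl = 2.2/cos(-0.9°) = 2.200 m; N'_1 = 64·cos(-0.9°) − 1·2.200 = 61.8; c'Δl = 29.92; W sinα = -1.0
Slice 2: Δl = 2.1/cos16.6° = 2.191 m; N'_2 = 114·cos16.6° − 5·2.191 = 98.3; c'Δl = 29.80; W sinα = 32.6
Slice 3: Δl = 2.8/cos39.0° = 3.603 m; N'_3 = 82·cos39.0° − 14·3.603 = 13.3; c'Δl = 49.00; W sinα = 51.6
Σc'Δl = 108.7 kN/m; ΣN' = 173.4 kN/m; ΣW sinα = 83.2 kN/m
Resisting = 108.7 + 173.4·tan29.5° = 108.7 + 98.1 = 206.8 kN/m
FS = 206.8 / 83.2 = 2.487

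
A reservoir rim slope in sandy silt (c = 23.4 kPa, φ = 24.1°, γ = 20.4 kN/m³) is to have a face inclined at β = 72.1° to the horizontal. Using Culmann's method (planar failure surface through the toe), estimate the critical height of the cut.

Culmann's analysis gives the critical failure plane at α_cr = (β + φ)/2 = (72.1 + 24.1)/2 = 48.1°, and the critical height
H_c = (4c/γ) · sinβ cosφ / [1 − cos(β − φ)]
    = (4·23.4/20.4) · sin72.1°·cos24.1° / [1 − cos(48.0°)]
    = 4.588 · 0.9516·0.9128 / [1 − 0.6691]
    = 4.588 · 0.8686 / 0.3309
    = 12.05 m

H_c = 12.05 m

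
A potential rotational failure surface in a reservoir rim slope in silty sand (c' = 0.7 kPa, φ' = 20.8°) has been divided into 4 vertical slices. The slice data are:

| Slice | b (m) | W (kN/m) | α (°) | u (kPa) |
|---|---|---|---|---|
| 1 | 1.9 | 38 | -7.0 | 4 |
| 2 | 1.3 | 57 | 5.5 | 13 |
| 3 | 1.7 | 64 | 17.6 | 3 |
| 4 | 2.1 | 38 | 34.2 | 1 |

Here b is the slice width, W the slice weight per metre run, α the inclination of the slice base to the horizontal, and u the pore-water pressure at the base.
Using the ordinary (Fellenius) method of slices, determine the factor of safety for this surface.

FS = 1.54

Ordinary method of slices: FS = Σ[c'·Δl_i + (W_i cosα_i − u_i·Δl_i)·tanφ'] / Σ W_i sinα_i, with Δl_i = b_i / cosα_i.
Slice 1: Δl = 1.9/cos(-7.0°) = 1.914 m; N'_1 = 38·cos(-7.0°) − 4·1.914 = 30.1; c'Δl = 1.34; W sinα = -4.6
Slice 2: Δl = 1.3/cos5.5° = 1.306 m; N'_2 = 57·cos5.5° − 13·1.306 = 39.8; c'Δl = 0.91; W sinα = 5.5
Slice 3: Δl = 1.7/cos17.6° = 1.783 m; N'_3 = 64·cos17.6° − 3·1.783 = 55.7; c'Δl = 1.25; W sinα = 19.4
Slice 4: Δl = 2.1/cos34.2° = 2.539 m; N'_4 = 38·cos34.2° − 1·2.539 = 28.9; c'Δl = 1.78; W sinα = 21.4
Σc'Δl = 5.3 kN/m; ΣN' = 154.4 kN/m; ΣW sinα = 41.5 kN/m
Resisting = 5.3 + 154.4·tan20.8° = 5.3 + 58.6 = 63.9 kN/m
FS = 63.9 / 41.5 = 1.539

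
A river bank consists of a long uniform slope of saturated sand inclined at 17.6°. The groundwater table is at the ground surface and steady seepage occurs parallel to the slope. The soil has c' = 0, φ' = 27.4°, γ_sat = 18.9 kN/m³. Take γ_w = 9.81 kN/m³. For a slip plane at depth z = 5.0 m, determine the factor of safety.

FS = 0.79

With seepage parallel to the slope and the water table at the surface, the effective normal stress on the slip plane uses the buoyant unit weight γ' = γ_sat − γ_w while the driving shear stress uses γ_sat:
FS = [c' + γ' z cos²β tanφ'] / [γ_sat z sinβ cosβ]
(For c' = 0 this reduces to FS = (γ'/γ_sat)·tanφ'/tanβ.)
γ' = 18.9 − 9.81 = 9.09 kN/m³
Numerator = 0.0 + 9.09·5.0·cos²17.6°·tan27.4° = 0.0 + 9.09·5.0·0.9086·0.5184 = 21.405 kPa
Denominator = 18.9·5.0·sin17.6°·cos17.6° = 18.9·5.0·0.3024·0.9532 = 27.236 kPa
FS = 21.405 / 27.236 = 0.786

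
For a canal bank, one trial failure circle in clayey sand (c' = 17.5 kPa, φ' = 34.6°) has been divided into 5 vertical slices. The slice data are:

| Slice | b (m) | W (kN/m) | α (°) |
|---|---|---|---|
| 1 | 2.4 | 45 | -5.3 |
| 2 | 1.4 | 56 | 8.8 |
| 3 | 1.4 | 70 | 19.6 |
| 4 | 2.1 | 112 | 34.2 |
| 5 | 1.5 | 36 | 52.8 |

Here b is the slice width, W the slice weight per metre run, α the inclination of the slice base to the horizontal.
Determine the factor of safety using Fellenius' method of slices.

FS = 3.13

Ordinary method of slices: FS = Σ[c'·Δl_i + (W_i cosα_i)·tanφ'] / Σ W_i sinα_i, with Δl_i = b_i / cosα_i.
Slice 1: Δl = 2.4/cos(-5.3°) = 2.410 m; N'_1 = 45·cos(-5.3°) = 44.8; c'Δl = 42.18; W sinα = -4.2
Slice 2: Δl = 1.4/cos8.8° = 1.417 m; N'_2 = 56·cos8.8° = 55.3; c'Δl = 24.79; W sinα = 8.6
Slice 3: Δl = 1.4/cos19.6° = 1.486 m; N'_3 = 70·cos19.6° = 65.9; c'Δl = 26.01; W sinα = 23.5
Slice 4: Δl = 2.1/cos34.2° = 2.539 m; N'_4 = 112·cos34.2° = 92.6; c'Δl = 44.43; W sinα = 63.0
Slice 5: Δl = 1.5/cos52.8° = 2.481 m; N'_5 = 36·cos52.8° = 21.8; c'Δl = 43.42; W sinα = 28.7
Σc'Δl = 180.8 kN/m; ΣN' = 280.5 kN/m; ΣW sinα = 119.5 kN/m
Resisting = 180.8 + 280.5·tan34.6° = 180.8 + 193.5 = 374.3 kN/m
FS = 374.3 / 119.5 = 3.132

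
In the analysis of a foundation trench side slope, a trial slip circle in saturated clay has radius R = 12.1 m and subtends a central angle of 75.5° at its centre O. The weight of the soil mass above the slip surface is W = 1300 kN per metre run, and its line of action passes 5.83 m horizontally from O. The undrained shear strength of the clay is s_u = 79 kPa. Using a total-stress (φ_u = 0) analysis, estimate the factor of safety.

Taking moments about the centre O, the resisting moment is provided by the undrained shear strength acting along the arc:
Arc length L_a = R·θ = 12.1·(75.5°·π/180) = 12.1·1.3177 = 15.94 m
M_R = s_u·L_a·R = 79·15.94·12.1 = 15241.3 kN·m/m
M_D = W·d = 1300·5.83 = 7579.0 kN·m/m
FS = M_R / M_D = 15241.3 / 7579.0 = 2.011

FS = 2.01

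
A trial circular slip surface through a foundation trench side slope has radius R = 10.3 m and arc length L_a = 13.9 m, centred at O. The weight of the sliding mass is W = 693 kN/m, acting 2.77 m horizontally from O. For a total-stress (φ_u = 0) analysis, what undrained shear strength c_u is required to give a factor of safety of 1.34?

FS = c_u·L_a·R / (W·d), so c_u = FS·W·d / (L_a·R).
c_u = 1.34·693·2.77 / (13.90·10.3) = 2572.3 / 143.17 = 17.97 kPa

c_u = 18.0 kPa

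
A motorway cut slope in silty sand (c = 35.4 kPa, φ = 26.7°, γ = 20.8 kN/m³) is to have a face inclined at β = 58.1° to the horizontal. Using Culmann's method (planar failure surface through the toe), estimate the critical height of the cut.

H_c = 35.26 m

Culmann's analysis gives the critical failure plane at α_cr = (β + φ)/2 = (58.1 + 26.7)/2 = 42.4°, and the critical height
H_c = (4c/γ) · sinβ cosφ / [1 − cos(β − φ)]
    = (4·35.4/20.8) · sin58.1°·cos26.7° / [1 − cos(31.4°)]
    = 6.808 · 0.8490·0.8934 / [1 − 0.8536]
    = 6.808 · 0.7584 / 0.1464
    = 35.26 m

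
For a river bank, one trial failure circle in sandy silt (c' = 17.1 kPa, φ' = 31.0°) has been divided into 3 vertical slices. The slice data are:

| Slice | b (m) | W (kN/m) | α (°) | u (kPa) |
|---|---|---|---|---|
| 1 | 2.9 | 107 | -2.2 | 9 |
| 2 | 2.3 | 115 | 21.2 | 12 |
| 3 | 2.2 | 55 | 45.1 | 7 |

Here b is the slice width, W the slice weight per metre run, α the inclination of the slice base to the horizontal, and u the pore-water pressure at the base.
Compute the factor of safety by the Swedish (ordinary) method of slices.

FS = 3.28

Ordinary method of slices: FS = Σ[c'·Δl_i + (W_i cosα_i − u_i·Δl_i)·tanφ'] / Σ W_i sinα_i, with Δl_i = b_i / cosα_i.
Slice 1: Δl = 2.9/cos(-2.2°) = 2.902 m; N'_1 = 107·cos(-2.2°) − 9·2.902 = 80.8; c'Δl = 49.63; W sinα = -4.1
Slice 2: Δl = 2.3/cos21.2° = 2.467 m; N'_2 = 115·cos21.2° − 12·2.467 = 77.6; c'Δl = 42.18; W sinα = 41.6
Slice 3: Δl = 2.2/cos45.1° = 3.117 m; N'_3 = 55·cos45.1° − 7·3.117 = 17.0; c'Δl = 53.30; W sinα = 39.0
Σc'Δl = 145.1 kN/m; ΣN' = 175.4 kN/m; ΣW sinα = 76.4 kN/m
Resisting = 145.1 + 175.4·tan31.0° = 145.1 + 105.4 = 250.5 kN/m
FS = 250.5 / 76.4 = 3.277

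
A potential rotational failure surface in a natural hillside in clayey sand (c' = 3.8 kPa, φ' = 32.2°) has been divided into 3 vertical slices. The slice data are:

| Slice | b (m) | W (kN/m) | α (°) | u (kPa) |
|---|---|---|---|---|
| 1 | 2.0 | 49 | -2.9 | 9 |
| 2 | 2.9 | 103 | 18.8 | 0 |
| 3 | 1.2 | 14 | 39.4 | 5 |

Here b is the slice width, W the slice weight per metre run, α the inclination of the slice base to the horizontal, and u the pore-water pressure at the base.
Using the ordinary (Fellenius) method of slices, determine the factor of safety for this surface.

Ordinary method of slices: FS = Σ[c'·Δl_i + (W_i cosα_i − u_i·Δl_i)·tanφ'] / Σ W_i sinα_i, with Δl_i = b_i / cosα_i.
Slice 1: Δl = 2.0/cos(-2.9°) = 2.003 m; N'_1 = 49·cos(-2.9°) − 9·2.003 = 30.9; c'Δl = 7.61; W sinα = -2.5
Slice 2: Δl = 2.9/cos18.8° = 3.063 m; N'_2 = 103·cos18.8° − 0·3.063 = 97.5; c'Δl = 11.64; W sinα = 33.2
Slice 3: Δl = 1.2/cos39.4° = 1.553 m; N'_3 = 14·cos39.4° − 5·1.553 = 3.1; c'Δl = 5.90; W sinα = 8.9
Σc'Δl = 25.2 kN/m; ΣN' = 131.5 kN/m; ΣW sinα = 39.6 kN/m
Resisting = 25.2 + 131.5·tan32.2° = 25.2 + 82.8 = 107.9 kN/m
FS = 107.9 / 39.6 = 2.726

FS = 2.73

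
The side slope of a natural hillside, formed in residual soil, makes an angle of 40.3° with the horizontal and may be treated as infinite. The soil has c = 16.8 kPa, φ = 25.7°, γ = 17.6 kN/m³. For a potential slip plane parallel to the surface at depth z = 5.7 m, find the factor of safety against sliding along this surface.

FS = 0.91

For an infinite slope with a slip plane parallel to the surface (no pore pressure): FS = [c + γz cos²β tanφ] / [γz sinβ cosβ].
γz = 17.6·5.7 = 100.32 kN/m²
Numerator = 16.8 + 100.32·cos²40.3°·tan25.7° = 16.8 + 100.32·0.5817·0.4813 = 44.883 kPa
Denominator = 100.32·sin40.3°·cos40.3° = 100.32·0.6468·0.7627 = 49.486 kPa
FS = 44.883 / 49.486 = 0.907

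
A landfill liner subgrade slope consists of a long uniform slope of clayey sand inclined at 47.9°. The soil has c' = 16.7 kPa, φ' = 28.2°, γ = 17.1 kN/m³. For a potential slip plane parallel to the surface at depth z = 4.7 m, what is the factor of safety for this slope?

For an infinite slope with a slip plane parallel to the surface (no pore pressure): FS = [c' + γz cos²β tanφ'] / [γz sinβ cosβ].
γz = 17.1·4.7 = 80.37 kN/m²
Numerator = 16.7 + 80.37·cos²47.9°·tan28.2° = 16.7 + 80.37·0.4495·0.5362 = 36.070 kPa
Denominator = 80.37·sin47.9°·cos47.9° = 80.37·0.7420·0.6704 = 39.979 kPa
FS = 36.070 / 39.979 = 0.902

FS = 0.90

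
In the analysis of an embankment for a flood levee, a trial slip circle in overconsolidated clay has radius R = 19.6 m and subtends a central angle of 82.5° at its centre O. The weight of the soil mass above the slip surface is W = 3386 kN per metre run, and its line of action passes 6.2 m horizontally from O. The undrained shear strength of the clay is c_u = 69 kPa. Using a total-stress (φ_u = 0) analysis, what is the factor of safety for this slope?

FS = 1.82

Taking moments about the centre O, the resisting moment is provided by the undrained shear strength acting along the arc:
Arc length L_a = R·θ = 19.6·(82.5°·π/180) = 19.6·1.4399 = 28.22 m
M_R = c_u·L_a·R = 69·28.22·19.6 = 38167.4 kN·m/m
M_D = W·d = 3386·6.2 = 20993.2 kN·m/m
FS = M_R / M_D = 38167.4 / 20993.2 = 1.818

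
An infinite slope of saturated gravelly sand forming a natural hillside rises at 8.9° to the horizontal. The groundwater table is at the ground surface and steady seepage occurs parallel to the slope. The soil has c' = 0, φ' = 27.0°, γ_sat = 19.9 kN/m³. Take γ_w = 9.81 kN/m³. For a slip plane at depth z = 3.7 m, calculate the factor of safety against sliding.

With seepage parallel to the slope and the water table at the surface, the effective normal stress on the slip plane uses the buoyant unit weight γ' = γ_sat − γ_w while the driving shear stress uses γ_sat:
FS = [c' + γ' z cos²β tanφ'] / [γ_sat z sinβ cosβ]
(For c' = 0 this reduces to FS = (γ'/γ_sat)·tanφ'/tanβ.)
γ' = 19.9 − 9.81 = 10.09 kN/m³
Numerator = 0.0 + 10.09·3.7·cos²8.9°·tan27.0° = 0.0 + 10.09·3.7·0.9761·0.5095 = 18.567 kPa
Denominator = 19.9·3.7·sin8.9°·cos8.9° = 19.9·3.7·0.1547·0.9880 = 11.254 kPa
FS = 18.567 / 11.254 = 1.650

FS = 1.65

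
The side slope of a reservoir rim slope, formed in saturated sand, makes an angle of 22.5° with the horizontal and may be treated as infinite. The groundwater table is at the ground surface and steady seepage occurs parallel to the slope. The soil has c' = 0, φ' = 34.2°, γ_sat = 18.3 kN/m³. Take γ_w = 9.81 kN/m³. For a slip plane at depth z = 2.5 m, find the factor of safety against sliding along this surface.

With seepage parallel to the slope and the water table at the surface, the effective normal stress on the slip plane uses the buoyant unit weight γ' = γ_sat − γ_w while the driving shear stress uses γ_sat:
FS = [c' + γ' z cos²β tanφ'] / [γ_sat z sinβ cosβ]
(For c' = 0 this reduces to FS = (γ'/γ_sat)·tanφ'/tanβ.)
γ' = 18.3 − 9.81 = 8.49 kN/m³
Numerator = 0.0 + 8.49·2.5·cos²22.5°·tan34.2° = 0.0 + 8.49·2.5·0.8536·0.6796 = 12.312 kPa
Denominator = 18.3·2.5·sin22.5°·cos22.5° = 18.3·2.5·0.3827·0.9239 = 16.175 kPa
FS = 12.312 / 16.175 = 0.761

FS = 0.76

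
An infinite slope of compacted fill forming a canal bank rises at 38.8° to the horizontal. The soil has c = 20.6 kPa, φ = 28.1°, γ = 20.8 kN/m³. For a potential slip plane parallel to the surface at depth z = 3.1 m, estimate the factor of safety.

For an infinite slope with a slip plane parallel to the surface (no pore pressure): FS = [c + γz cos²β tanφ] / [γz sinβ cosβ].
γz = 20.8·3.1 = 64.48 kN/m²
Numerator = 20.6 + 64.48·cos²38.8°·tan28.1° = 20.6 + 64.48·0.6074·0.5340 = 41.511 kPa
Denominator = 64.48·sin38.8°·cos38.8° = 64.48·0.6266·0.7793 = 31.488 kPa
FS = 41.511 / 31.488 = 1.318

FS = 1.32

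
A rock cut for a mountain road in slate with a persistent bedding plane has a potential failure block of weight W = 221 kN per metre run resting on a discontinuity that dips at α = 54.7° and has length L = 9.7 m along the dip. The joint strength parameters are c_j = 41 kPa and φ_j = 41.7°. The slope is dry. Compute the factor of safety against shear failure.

Resolving the block weight along and normal to the plane and applying the Mohr–Coulomb strength on the joint:
N' = W cosα = 221·cos54.7° = 127.7 kN/m
Driving force T = W sinα = 221·sin54.7° = 180.4 kN/m
Resisting force R = c_j·L + N'·tanφ_j = 41·9.7 + 127.7·tan41.7° = 397.7 + 113.8 = 511.5 kN/m
FS = R / T = 511.5 / 180.4 = 2.836

FS = 2.84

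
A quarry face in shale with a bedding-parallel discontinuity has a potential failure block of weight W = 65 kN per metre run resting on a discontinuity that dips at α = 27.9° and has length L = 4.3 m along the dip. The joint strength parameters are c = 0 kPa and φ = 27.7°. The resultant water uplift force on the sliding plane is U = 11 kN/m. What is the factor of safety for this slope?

FS = 0.80

Resolving the block weight along and normal to the plane and applying the Mohr–Coulomb strength on the joint:
N' = W cosα − U = 65·cos27.9° − 11 = 46.4 kN/m
Driving force T = W sinα = 65·sin27.9° = 30.4 kN/m
Resisting force R = c·L + N'·tanφ = 0·4.3 + 46.4·tan27.7° = 0.0 + 24.4 = 24.4 kN/m
FS = R / T = 24.4 / 30.4 = 0.802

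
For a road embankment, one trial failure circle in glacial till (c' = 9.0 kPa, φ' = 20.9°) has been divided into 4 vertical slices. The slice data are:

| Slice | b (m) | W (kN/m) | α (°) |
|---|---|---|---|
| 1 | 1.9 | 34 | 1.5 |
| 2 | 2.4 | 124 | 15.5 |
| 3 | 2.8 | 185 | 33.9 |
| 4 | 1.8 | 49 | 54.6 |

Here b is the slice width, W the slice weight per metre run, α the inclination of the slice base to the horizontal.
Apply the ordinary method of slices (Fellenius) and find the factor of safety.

Ordinary method of slices: FS = Σ[c'·Δl_i + (W_i cosα_i)·tanφ'] / Σ W_i sinα_i, with Δl_i = b_i / cosα_i.
Slice 1: Δl = 1.9/cos1.5° = 1.901 m; N'_1 = 34·cos1.5° = 34.0; c'Δl = 17.11; W sinα = 0.9
Slice 2: Δl = 2.4/cos15.5° = 2.491 m; N'_2 = 124·cos15.5° = 119.5; c'Δl = 22.42; W sinα = 33.1
Slice 3: Δl = 2.8/cos33.9° = 3.373 m; N'_3 = 185·cos33.9° = 153.6; c'Δl = 30.36; W sinα = 103.2
Slice 4: Δl = 1.8/cos54.6° = 3.107 m; N'_4 = 49·cos54.6° = 28.4; c'Δl = 27.97; W sinα = 39.9
Σc'Δl = 97.8 kN/m; ΣN' = 335.4 kN/m; ΣW sinα = 177.2 kN/m
Resisting = 97.8 + 335.4·tan20.9° = 97.8 + 128.1 = 225.9 kN/m
FS = 225.9 / 177.2 = 1.275

FS = 1.28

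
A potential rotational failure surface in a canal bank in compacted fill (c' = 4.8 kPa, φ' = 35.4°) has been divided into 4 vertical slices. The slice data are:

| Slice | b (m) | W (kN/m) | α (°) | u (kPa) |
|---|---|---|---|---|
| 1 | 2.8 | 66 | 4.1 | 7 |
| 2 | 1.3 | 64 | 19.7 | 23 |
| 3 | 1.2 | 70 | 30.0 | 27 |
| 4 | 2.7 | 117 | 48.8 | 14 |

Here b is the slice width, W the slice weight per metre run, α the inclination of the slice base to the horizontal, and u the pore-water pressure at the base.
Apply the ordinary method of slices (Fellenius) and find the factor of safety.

Ordinary method of slices: FS = Σ[c'·Δl_i + (W_i cosα_i − u_i·Δl_i)·tanφ'] / Σ W_i sinα_i, with Δl_i = b_i / cosα_i.
Slice 1: Δl = 2.8/cos4.1° = 2.807 m; N'_1 = 66·cos4.1° − 7·2.807 = 46.2; c'Δl = 13.47; W sinα = 4.7
Slice 2: Δl = 1.3/cos19.7° = 1.381 m; N'_2 = 64·cos19.7° − 23·1.381 = 28.5; c'Δl = 6.63; W sinα = 21.6
Slice 3: Δl = 1.2/cos30.0° = 1.386 m; N'_3 = 70·cos30.0° − 27·1.386 = 23.2; c'Δl = 6.65; W sinα = 35.0
Slice 4: Δl = 2.7/cos48.8° = 4.099 m; N'_4 = 117·cos48.8° − 14·4.099 = 19.7; c'Δl = 19.68; W sinα = 88.0
Σc'Δl = 46.4 kN/m; ΣN' = 117.6 kN/m; ΣW sinα = 149.3 kN/m
Resisting = 46.4 + 117.6·tan35.4° = 46.4 + 83.5 = 130.0 kN/m
FS = 130.0 / 149.3 = 0.870

FS = 0.87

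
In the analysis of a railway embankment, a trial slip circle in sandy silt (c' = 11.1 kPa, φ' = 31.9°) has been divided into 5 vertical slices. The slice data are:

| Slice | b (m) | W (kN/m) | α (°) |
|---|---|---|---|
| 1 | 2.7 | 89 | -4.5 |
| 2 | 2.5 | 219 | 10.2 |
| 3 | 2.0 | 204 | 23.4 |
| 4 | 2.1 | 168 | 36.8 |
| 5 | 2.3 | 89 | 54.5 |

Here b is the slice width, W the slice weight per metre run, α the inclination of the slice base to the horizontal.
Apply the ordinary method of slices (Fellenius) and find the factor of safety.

Ordinary method of slices: FS = Σ[c'·Δl_i + (W_i cosα_i)·tanφ'] / Σ W_i sinα_i, with Δl_i = b_i / cosα_i.
Slice 1: Δl = 2.7/cos(-4.5°) = 2.708 m; N'_1 = 89·cos(-4.5°) = 88.7; c'Δl = 30.06; W sinα = -7.0
Slice 2: Δl = 2.5/cos10.2° = 2.540 m; N'_2 = 219·cos10.2° = 215.5; c'Δl = 28.20; W sinα = 38.8
Slice 3: Δl = 2.0/cos23.4° = 2.179 m; N'_3 = 204·cos23.4° = 187.2; c'Δl = 24.19; W sinα = 81.0
Slice 4: Δl = 2.1/cos36.8° = 2.623 m; N'_4 = 168·cos36.8° = 134.5; c'Δl = 29.11; W sinα = 100.6
Slice 5: Δl = 2.3/cos54.5° = 3.961 m; N'_5 = 89·cos54.5° = 51.7; c'Δl = 43.96; W sinα = 72.5
Σc'Δl = 155.5 kN/m; ΣN' = 677.7 kN/m; ΣW sinα = 285.9 kN/m
Resisting = 155.5 + 677.7·tan31.9° = 155.5 + 421.8 = 577.3 kN/m
FS = 577.3 / 285.9 = 2.019

FS = 2.02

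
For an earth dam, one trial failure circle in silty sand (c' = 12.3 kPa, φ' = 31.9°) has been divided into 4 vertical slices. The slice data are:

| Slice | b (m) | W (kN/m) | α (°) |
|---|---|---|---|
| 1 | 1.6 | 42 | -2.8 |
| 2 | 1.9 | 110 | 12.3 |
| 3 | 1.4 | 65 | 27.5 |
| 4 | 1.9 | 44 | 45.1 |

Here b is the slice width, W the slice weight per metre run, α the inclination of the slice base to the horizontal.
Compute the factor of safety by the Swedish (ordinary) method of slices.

FS = 2.96

Ordinary method of slices: FS = Σ[c'·Δl_i + (W_i cosα_i)·tanφ'] / Σ W_i sinα_i, with Δl_i = b_i / cosα_i.
Slice 1: Δl = 1.6/cos(-2.8°) = 1.602 m; N'_1 = 42·cos(-2.8°) = 41.9; c'Δl = 19.70; W sinα = -2.1
Slice 2: Δl = 1.9/cos12.3° = 1.945 m; N'_2 = 110·cos12.3° = 107.5; c'Δl = 23.92; W sinα = 23.4
Slice 3: Δl = 1.4/cos27.5° = 1.578 m; N'_3 = 65·cos27.5° = 57.7; c'Δl = 19.41; W sinα = 30.0
Slice 4: Δl = 1.9/cos45.1° = 2.692 m; N'_4 = 44·cos45.1° = 31.1; c'Δl = 33.11; W sinα = 31.2
Σc'Δl = 96.1 kN/m; ΣN' = 238.1 kN/m; ΣW sinα = 82.6 kN/m
Resisting = 96.1 + 238.1·tan31.9° = 96.1 + 148.2 = 244.4 kN/m
FS = 244.4 / 82.6 = 2.960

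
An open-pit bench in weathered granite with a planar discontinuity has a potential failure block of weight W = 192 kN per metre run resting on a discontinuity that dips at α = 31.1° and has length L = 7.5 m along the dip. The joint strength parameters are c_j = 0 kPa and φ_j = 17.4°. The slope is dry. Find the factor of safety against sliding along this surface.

FS = 0.52

Resolving the block weight along and normal to the plane and applying the Mohr–Coulomb strength on the joint:
N' = W cosα = 192·cos31.1° = 164.4 kN/m
Driving force T = W sinα = 192·sin31.1° = 99.2 kN/m
Resisting force R = c_j·L + N'·tanφ_j = 0·7.5 + 164.4·tan17.4° = 0.0 + 51.5 = 51.5 kN/m
FS = R / T = 51.5 / 99.2 = 0.519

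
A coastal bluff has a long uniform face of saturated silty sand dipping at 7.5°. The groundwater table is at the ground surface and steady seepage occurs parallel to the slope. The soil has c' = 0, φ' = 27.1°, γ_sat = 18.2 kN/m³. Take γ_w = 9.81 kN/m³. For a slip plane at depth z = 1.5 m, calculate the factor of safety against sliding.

FS = 1.79

With seepage parallel to the slope and the water table at the surface, the effective normal stress on the slip plane uses the buoyant unit weight γ' = γ_sat − γ_w while the driving shear stress uses γ_sat:
FS = [c' + γ' z cos²β tanφ'] / [γ_sat z sinβ cosβ]
(For c' = 0 this reduces to FS = (γ'/γ_sat)·tanφ'/tanβ.)
γ' = 18.2 − 9.81 = 8.39 kN/m³
Numerator = 0.0 + 8.39·1.5·cos²7.5°·tan27.1° = 0.0 + 8.39·1.5·0.9830·0.5117 = 6.330 kPa
Denominator = 18.2·1.5·sin7.5°·cos7.5° = 18.2·1.5·0.1305·0.9914 = 3.533 kPa
FS = 6.330 / 3.533 = 1.792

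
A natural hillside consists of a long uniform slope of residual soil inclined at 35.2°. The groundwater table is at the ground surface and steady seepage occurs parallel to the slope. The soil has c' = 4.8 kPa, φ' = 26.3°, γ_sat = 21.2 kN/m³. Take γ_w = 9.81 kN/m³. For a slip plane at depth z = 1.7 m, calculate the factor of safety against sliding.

With seepage parallel to the slope and the water table at the surface, the effective normal stress on the slip plane uses the buoyant unit weight γ' = γ_sat − γ_w while the driving shear stress uses γ_sat:
FS = [c' + γ' z cos²β tanφ'] / [γ_sat z sinβ cosβ]
γ' = 21.2 − 9.81 = 11.39 kN/m³
Numerator = 4.8 + 11.39·1.7·cos²35.2°·tan26.3° = 4.8 + 11.39·1.7·0.6677·0.4942 = 11.190 kPa
Denominator = 21.2·1.7·sin35.2°·cos35.2° = 21.2·1.7·0.5764·0.8171 = 16.976 kPa
FS = 11.190 / 16.976 = 0.659

FS = 0.66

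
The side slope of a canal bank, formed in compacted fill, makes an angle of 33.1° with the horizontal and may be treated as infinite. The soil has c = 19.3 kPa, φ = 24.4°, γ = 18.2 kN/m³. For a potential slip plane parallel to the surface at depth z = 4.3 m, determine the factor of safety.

For an infinite slope with a slip plane parallel to the surface (no pore pressure): FS = [c + γz cos²β tanφ] / [γz sinβ cosβ].
γz = 18.2·4.3 = 78.26 kN/m²
Numerator = 19.3 + 78.26·cos²33.1°·tan24.4° = 19.3 + 78.26·0.7018·0.4536 = 44.213 kPa
Denominator = 78.26·sin33.1°·cos33.1° = 78.26·0.5461·0.8377 = 35.802 kPa
FS = 44.213 / 35.802 = 1.235

FS = 1.23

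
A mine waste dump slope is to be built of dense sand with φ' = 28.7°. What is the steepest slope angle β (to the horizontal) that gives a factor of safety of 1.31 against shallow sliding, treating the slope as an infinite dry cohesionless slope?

β = 22.7°

For an infinite dry cohesionless slope FS = tanφ'/tanβ, so tanβ = tanφ' / FS.
tanβ = tan28.7° / 1.31 = 0.5475 / 1.31 = 0.4179
β = arctan(0.4179) = 22.68°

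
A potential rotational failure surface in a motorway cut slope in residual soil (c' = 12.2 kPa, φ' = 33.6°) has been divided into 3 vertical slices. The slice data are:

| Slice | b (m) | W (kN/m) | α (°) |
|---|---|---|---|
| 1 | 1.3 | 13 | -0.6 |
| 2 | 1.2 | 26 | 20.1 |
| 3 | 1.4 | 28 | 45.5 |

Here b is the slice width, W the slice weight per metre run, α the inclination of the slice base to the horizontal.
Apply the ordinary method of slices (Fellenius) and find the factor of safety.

Ordinary method of slices: FS = Σ[c'·Δl_i + (W_i cosα_i)·tanφ'] / Σ W_i sinα_i, with Δl_i = b_i / cosα_i.
Slice 1: Δl = 1.3/cos(-0.6°) = 1.300 m; N'_1 = 13·cos(-0.6°) = 13.0; c'Δl = 15.86; W sinα = -0.1
Slice 2: Δl = 1.2/cos20.1° = 1.278 m; N'_2 = 26·cos20.1° = 24.4; c'Δl = 15.59; W sinα = 8.9
Slice 3: Δl = 1.4/cos45.5° = 1.997 m; N'_3 = 28·cos45.5° = 19.6; c'Δl = 24.37; W sinα = 20.0
Σc'Δl = 55.8 kN/m; ΣN' = 57.0 kN/m; ΣW sinα = 28.8 kN/m
Resisting = 55.8 + 57.0·tan33.6° = 55.8 + 37.9 = 93.7 kN/m
FS = 93.7 / 28.8 = 3.257

FS = 3.26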